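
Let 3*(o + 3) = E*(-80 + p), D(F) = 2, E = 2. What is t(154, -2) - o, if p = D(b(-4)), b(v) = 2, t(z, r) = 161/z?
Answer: 1233/22 ≈ 56.045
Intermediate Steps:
p = 2
o = -55 (o = -3 + (2*(-80 + 2))/3 = -3 + (2*(-78))/3 = -3 + (1/3)*(-156) = -3 - 52 = -55)
t(154, -2) - o = 161/154 - 1*(-55) = 161*(1/154) + 55 = 23/22 + 55 = 1233/22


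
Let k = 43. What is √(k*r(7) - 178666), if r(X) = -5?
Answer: I*√178881 ≈ 422.94*I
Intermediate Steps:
√(k*r(7) - 178666) = √(43*(-5) - 178666) = √(-215 - 178666) = √(-178881) = I*√178881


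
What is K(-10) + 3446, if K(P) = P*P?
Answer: 3546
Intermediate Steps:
K(P) = P²
K(-10) + 3446 = (-10)² + 3446 = 100 + 3446 = 3546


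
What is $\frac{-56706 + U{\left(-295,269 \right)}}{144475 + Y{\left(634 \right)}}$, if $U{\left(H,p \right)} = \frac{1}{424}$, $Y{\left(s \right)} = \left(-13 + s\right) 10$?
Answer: $- \frac{24043343}{63890440} \approx -0.37632$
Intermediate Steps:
$Y{\left(s \right)} = -130 + 10 s$
$U{\left(H,p \right)} = \frac{1}{424}$
$\frac{-56706 + U{\left(-295,269 \right)}}{144475 + Y{\left(634 \right)}} = \frac{-56706 + \frac{1}{424}}{144475 + \left(-130 + 10 \cdot 634\right)} = - \frac{24043343}{424 \left(144475 + \left(-130 + 6340\right)\right)} = - \frac{24043343}{424 \left(144475 + 6210\right)} = - \frac{24043343}{424 \cdot 150685} = \left(- \frac{24043343}{424}\right) \frac{1}{150685} = - \frac{24043343}{63890440}$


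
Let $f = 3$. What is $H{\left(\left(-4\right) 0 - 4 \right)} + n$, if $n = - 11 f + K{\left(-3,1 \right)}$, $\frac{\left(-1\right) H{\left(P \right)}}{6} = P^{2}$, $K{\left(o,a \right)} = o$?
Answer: $-132$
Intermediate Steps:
$H{\left(P \right)} = - 6 P^{2}$
$n = -36$ ($n = \left(-11\right) 3 - 3 = -33 - 3 = -36$)
$H{\left(\left(-4\right) 0 - 4 \right)} + n = - 6 \left(\left(-4\right) 0 - 4\right)^{2} - 36 = - 6 \left(0 - 4\right)^{2} - 36 = - 6 \left(-4\right)^{2} - 36 = \left(-6\right) 16 - 36 = -96 - 36 = -132$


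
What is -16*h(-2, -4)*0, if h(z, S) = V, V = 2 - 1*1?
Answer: 0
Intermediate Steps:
V = 1 (V = 2 - 1 = 1)
h(z, S) = 1
-16*h(-2, -4)*0 = -16*1*0 = -16*0 = 0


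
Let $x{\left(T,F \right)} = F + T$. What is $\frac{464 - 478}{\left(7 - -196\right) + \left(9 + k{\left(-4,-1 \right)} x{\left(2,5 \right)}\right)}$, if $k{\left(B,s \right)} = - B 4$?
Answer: $- \frac{7}{162} \approx -0.04321$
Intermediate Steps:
$k{\left(B,s \right)} = - 4 B$
$\frac{464 - 478}{\left(7 - -196\right) + \left(9 + k{\left(-4,-1 \right)} x{\left(2,5 \right)}\right)} = \frac{464 - 478}{\left(7 - -196\right) + \left(9 + \left(-4\right) \left(-4\right) \left(5 + 2\right)\right)} = - \frac{14}{\left(7 + 196\right) + \left(9 + 16 \cdot 7\right)} = - \frac{14}{203 + \left(9 + 112\right)} = - \frac{14}{203 + 121} = - \frac{14}{324} = \left(-14\right) \frac{1}{324} = - \frac{7}{162}$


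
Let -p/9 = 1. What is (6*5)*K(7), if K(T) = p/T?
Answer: -270/7 ≈ -38.571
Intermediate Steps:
p = -9 (p = -9*1 = -9)
K(T) = -9/T
(6*5)*K(7) = (6*5)*(-9/7) = 30*(-9*1/7) = 30*(-9/7) = -270/7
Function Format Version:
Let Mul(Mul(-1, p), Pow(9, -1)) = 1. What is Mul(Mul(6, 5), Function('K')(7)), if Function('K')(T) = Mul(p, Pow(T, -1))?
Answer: Rational(-270, 7) ≈ -38.571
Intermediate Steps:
p = -9 (p = Mul(-9, 1) = -9)
Function('K')(T) = Mul(-9, Pow(T, -1))
Mul(Mul(6, 5), Function('K')(7)) = Mul(Mul(6, 5), Mul(-9, Pow(7, -1))) = Mul(30, Mul(-9, Rational(1, 7))) = Mul(30, Rational(-9, 7)) = Rational(-270, 7)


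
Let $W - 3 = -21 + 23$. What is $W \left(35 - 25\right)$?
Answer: $50$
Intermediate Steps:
$W = 5$ ($W = 3 + \left(-21 + 23\right) = 3 + 2 = 5$)
$W \left(35 - 25\right) = 5 \left(35 - 25\right) = 5 \cdot 10 = 50$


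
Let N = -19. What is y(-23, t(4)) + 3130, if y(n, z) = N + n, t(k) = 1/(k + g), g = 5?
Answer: 3088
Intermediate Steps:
t(k) = 1/(5 + k) (t(k) = 1/(k + 5) = 1/(5 + k))
y(n, z) = -19 + n
y(-23, t(4)) + 3130 = (-19 - 23) + 3130 = -42 + 3130 = 3088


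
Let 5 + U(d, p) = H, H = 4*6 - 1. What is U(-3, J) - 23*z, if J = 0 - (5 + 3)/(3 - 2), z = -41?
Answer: 961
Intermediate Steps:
J = -8 (J = 0 - 8/1 = 0 - 8 = -8)
H = 23 (H = 24 - 1 = 23)
U(d, p) = 18 (U(d, p) = -5 + 23 = 18)
U(-3, J) - 23*z = 18 - 23*(-41) = 18 + 943 = 961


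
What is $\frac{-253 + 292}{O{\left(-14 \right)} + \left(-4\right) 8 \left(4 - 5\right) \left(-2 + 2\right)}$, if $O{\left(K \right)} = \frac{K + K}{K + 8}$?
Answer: $\frac{117}{14} \approx 8.3571$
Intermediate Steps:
$O{\left(K \right)} = \frac{2 K}{8 + K}$
$\frac{-253 + 292}{O{\left(-14 \right)} + \left(-4\right) 8 \left(4 - 5\right) \left(-2 + 2\right)} = \frac{-253 + 292}{2 \left(-14\right) \frac{1}{8 - 14} + \left(-4\right) 8 \left(4 - 5\right) \left(-2 + 2\right)} = \frac{39}{2 \left(-14\right) \frac{1}{-6} - 32 \left(\left(-1\right) 0\right)} = \frac{39}{2 \left(-14\right) \left(- \frac{1}{6}\right) - 0} = \frac{39}{\frac{14}{3} + 0} = \frac{39}{\frac{14}{3}} = 39 \cdot \frac{3}{14} = \frac{117}{14}$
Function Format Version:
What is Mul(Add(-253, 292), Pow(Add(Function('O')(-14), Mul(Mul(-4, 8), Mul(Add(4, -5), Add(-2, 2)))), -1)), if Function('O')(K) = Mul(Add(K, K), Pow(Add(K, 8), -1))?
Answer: Rational(117, 14) ≈ 8.3571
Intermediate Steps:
Function('O')(K) = Mul(2, K, Pow(Add(8, K), -1)) (Function('O')(K) = Mul(Mul(2, K), Pow(Add(8, K), -1)) = Mul(2, K, Pow(Add(8, K), -1)))
Mul(Add(-253, 292), Pow(Add(Function('O')(-14), Mul(Mul(-4, 8), Mul(Add(4, -5), Add(-2, 2)))), -1)) = Mul(Add(-253, 292), Pow(Add(Mul(2, -14, Pow(Add(8, -14), -1)), Mul(Mul(-4, 8), Mul(Add(4, -5), Add(-2, 2)))), -1)) = Mul(39, Pow(Add(Mul(2, -14, Pow(-6, -1)), Mul(-32, Mul(-1, 0))), -1)) = Mul(39, Pow(Add(Mul(2, -14, Rational(-1, 6)), Mul(-32, 0)), -1)) = Mul(39, Pow(Add(Rational(14, 3), 0), -1)) = Mul(39, Pow(Rational(14, 3), -1)) = Mul(39, Rational(3, 14)) = Rational(117, 14)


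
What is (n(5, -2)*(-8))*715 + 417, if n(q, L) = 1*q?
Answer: -28183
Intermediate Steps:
n(q, L) = q
(n(5, -2)*(-8))*715 + 417 = (5*(-8))*715 + 417 = -40*715 + 417 = -28600 + 417 = -28183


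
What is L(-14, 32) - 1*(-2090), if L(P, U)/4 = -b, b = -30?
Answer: 2210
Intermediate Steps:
L(P, U) = 120 (L(P, U) = 4*(-1*(-30)) = 4*30 = 120)
L(-14, 32) - 1*(-2090) = 120 - 1*(-2090) = 120 + 2090 = 2210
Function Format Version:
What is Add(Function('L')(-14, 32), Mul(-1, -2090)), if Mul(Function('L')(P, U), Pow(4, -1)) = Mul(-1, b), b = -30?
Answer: 2210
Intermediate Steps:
Function('L')(P, U) = 120 (Function('L')(P, U) = Mul(4, Mul(-1, -30)) = Mul(4, 30) = 120)
Add(Function('L')(-14, 32), Mul(-1, -2090)) = Add(120, Mul(-1, -2090)) = Add(120, 2090) = 2210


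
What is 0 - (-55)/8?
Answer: 55/8 ≈ 6.8750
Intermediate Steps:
0 - (-55)/8 = 0 - 11*(-5/8) = 0 + 55/8 = 55/8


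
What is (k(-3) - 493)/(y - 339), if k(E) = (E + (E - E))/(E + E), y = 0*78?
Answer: 985/678 ≈ 1.4528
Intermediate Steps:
y = 0
k(E) = 1/2 (k(E) = (E + 0)/((2*E)) = E*(1/(2*E)) = 1/2)
(k(-3) - 493)/(y - 339) = (1/2 - 493)/(0 - 339) = -985/2/(-339) = -985/2*(-1/339) = 985/678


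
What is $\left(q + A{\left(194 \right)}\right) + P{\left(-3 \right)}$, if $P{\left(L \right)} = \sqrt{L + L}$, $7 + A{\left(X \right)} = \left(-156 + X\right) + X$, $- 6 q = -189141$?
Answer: $\frac{63497}{2} + i \sqrt{6} \approx 31749.0 + 2.4495 i$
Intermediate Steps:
$q = \frac{63047}{2}$ ($q = \left(- \frac{1}{6}\right) \left(-189141\right) = \frac{63047}{2} \approx 31524.0$)
$A{\left(X \right)} = -163 + 2 X$ ($A{\left(X \right)} = -7 + \left(\left(-156 + X\right) + X\right) = -7 + \left(-156 + 2 X\right) = -163 + 2 X$)
$P{\left(L \right)} = \sqrt{2} \sqrt{L}$ ($P{\left(L \right)} = \sqrt{2 L} = \sqrt{2} \sqrt{L}$)
$\left(q + A{\left(194 \right)}\right) + P{\left(-3 \right)} = \left(\frac{63047}{2} + \left(-163 + 2 \cdot 194\right)\right) + \sqrt{2} \sqrt{-3} = \left(\frac{63047}{2} + \left(-163 + 388\right)\right) + \sqrt{2} i \sqrt{3} = \left(\frac{63047}{2} + 225\right) + i \sqrt{6} = \frac{63497}{2} + i \sqrt{6}$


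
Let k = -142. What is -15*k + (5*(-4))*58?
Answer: 970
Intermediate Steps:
-15*k + (5*(-4))*58 = -15*(-142) + (5*(-4))*58 = 2130 - 20*58 = 2130 - 1160 = 970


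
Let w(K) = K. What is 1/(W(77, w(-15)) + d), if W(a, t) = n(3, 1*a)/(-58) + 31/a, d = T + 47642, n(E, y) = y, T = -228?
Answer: 4466/211746793 ≈ 2.1091e-5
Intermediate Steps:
d = 47414 (d = -228 + 47642 = 47414)
W(a, t) = 31/a - a/58 (W(a, t) = (1*a)/(-58) + 31/a = a*(-1/58) + 31/a = -a/58 + 31/a = 31/a - a/58)
1/(W(77, w(-15)) + d) = 1/((31/77 - 1/58*77) + 47414) = 1/((31*(1/77) - 77/58) + 47414) = 1/((31/77 - 77/58) + 47414) = 1/(-4131/4466 + 47414) = 1/(211746793/4466) = 4466/211746793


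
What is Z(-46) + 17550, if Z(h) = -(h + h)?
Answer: 17642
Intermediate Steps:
Z(h) = -2*h
Z(-46) + 17550 = -2*(-46) + 17550 = 92 + 17550 = 17642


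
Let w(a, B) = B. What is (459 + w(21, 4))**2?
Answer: 214369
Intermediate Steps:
(459 + w(21, 4))**2 = (459 + 4)**2 = 463**2 = 214369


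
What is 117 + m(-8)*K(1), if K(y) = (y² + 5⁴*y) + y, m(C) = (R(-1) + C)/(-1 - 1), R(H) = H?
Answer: 5877/2 ≈ 2938.5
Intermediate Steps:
m(C) = ½ - C/2 (m(C) = (-1 + C)/(-1 - 1) = (-1 + C)/(-2) = (-1 + C)*(-½) = ½ - C/2)
K(y) = y² + 626*y (K(y) = (y² + 625*y) + y = y² + 626*y)
117 + m(-8)*K(1) = 117 + (½ - ½*(-8))*(1*(626 + 1)) = 117 + (½ + 4)*(1*627) = 117 + (9/2)*627 = 117 + 5643/2 = 5877/2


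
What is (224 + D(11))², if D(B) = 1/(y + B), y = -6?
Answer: 1256641/25 ≈ 50266.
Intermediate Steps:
D(B) = 1/(-6 + B)
(224 + D(11))² = (224 + 1/(-6 + 11))² = (224 + 1/5)² = (224 + ⅕)² = (1121/5)² = 1256641/25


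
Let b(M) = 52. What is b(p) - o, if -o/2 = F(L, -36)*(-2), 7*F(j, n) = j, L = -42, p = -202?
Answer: 76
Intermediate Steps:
F(j, n) = j/7
o = -24 (o = -2*(⅐)*(-42)*(-2) = -(-12)*(-2) = -2*12 = -24)
b(p) - o = 52 - 1*(-24) = 52 + 24 = 76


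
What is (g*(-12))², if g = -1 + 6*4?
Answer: 76176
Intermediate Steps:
g = 23 (g = -1 + 24 = 23)
(g*(-12))² = (23*(-12))² = (-276)² = 76176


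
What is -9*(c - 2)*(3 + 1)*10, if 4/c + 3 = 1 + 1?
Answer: 2160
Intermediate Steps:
c = -4 (c = 4/(-3 + (1 + 1)) = 4/(-3 + 2) = 4/(-1) = 4*(-1) = -4)
-9*(c - 2)*(3 + 1)*10 = -9*(-4 - 2)*(3 + 1)*10 = -(-54)*4*10 = -9*(-24)*10 = 216*10 = 2160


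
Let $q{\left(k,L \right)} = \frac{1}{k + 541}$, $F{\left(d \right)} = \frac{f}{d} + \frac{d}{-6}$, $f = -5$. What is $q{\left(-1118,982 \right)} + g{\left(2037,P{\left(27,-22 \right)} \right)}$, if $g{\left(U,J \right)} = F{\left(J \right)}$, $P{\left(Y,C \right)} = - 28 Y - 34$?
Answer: $\frac{36011827}{273498} \approx 131.67$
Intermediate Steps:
$P{\left(Y,C \right)} = -34 - 28 Y$
$F{\left(d \right)} = - \frac{5}{d} - \frac{d}{6}$ ($F{\left(d \right)} = - \frac{5}{d} + \frac{d}{-6} = - \frac{5}{d} + d \left(- \frac{1}{6}\right) = - \frac{5}{d} - \frac{d}{6}$)
$g{\left(U,J \right)} = - \frac{5}{J} - \frac{J}{6}$
$q{\left(k,L \right)} = \frac{1}{541 + k}$
$q{\left(-1118,982 \right)} + g{\left(2037,P{\left(27,-22 \right)} \right)} = \frac{1}{541 - 1118} - \left(\frac{5}{-34 - 756} + \frac{-34 - 756}{6}\right) = \frac{1}{-577} - \left(\frac{5}{-34 - 756} + \frac{-34 - 756}{6}\right) = - \frac{1}{577} - \left(- \frac{395}{3} + \frac{5}{-790}\right) = - \frac{1}{577} + \left(\left(-5\right) \left(- \frac{1}{790}\right) + \frac{395}{3}\right) = - \frac{1}{577} + \left(\frac{1}{158} + \frac{395}{3}\right) = - \frac{1}{577} + \frac{62413}{474} = \frac{36011827}{273498}$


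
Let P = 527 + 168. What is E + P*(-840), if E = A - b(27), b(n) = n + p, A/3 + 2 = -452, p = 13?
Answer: -585202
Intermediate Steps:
A = -1362 (A = -6 + 3*(-452) = -6 - 1356 = -1362)
b(n) = 13 + n (b(n) = n + 13 = 13 + n)
E = -1402 (E = -1362 - (13 + 27) = -1362 - 1*40 = -1362 - 40 = -1402)
P = 695
E + P*(-840) = -1402 + 695*(-840) = -1402 - 583800 = -585202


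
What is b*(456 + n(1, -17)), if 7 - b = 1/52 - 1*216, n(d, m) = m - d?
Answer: 2539305/26 ≈ 97666.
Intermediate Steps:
b = 11595/52 (b = 7 - (1/52 - 1*216) = 7 - (1/52 - 216) = 7 - 1*(-11231/52) = 7 + 11231/52 = 11595/52 ≈ 222.98)
b*(456 + n(1, -17)) = 11595*(456 + (-17 - 1*1))/52 = 11595*(456 + (-17 - 1))/52 = 11595*(456 - 18)/52 = (11595/52)*438 = 2539305/26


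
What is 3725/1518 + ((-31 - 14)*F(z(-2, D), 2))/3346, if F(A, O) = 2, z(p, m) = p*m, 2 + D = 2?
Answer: 6163615/2539614 ≈ 2.4270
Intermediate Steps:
D = 0 (D = -2 + 2 = 0)
z(p, m) = m*p
3725/1518 + ((-31 - 14)*F(z(-2, D), 2))/3346 = 3725/1518 + ((-31 - 14)*2)/3346 = 3725*(1/1518) - 45*2*(1/3346) = 3725/1518 - 90*1/3346 = 3725/1518 - 45/1673 = 6163615/2539614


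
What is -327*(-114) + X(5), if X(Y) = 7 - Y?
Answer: 37280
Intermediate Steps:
-327*(-114) + X(5) = -327*(-114) + (7 - 1*5) = 37278 + (7 - 5) = 37278 + 2 = 37280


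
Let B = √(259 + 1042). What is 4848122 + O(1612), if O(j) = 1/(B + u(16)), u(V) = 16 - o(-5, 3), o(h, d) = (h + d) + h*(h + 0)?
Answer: 6069848751/1252 + √1301/1252 ≈ 4.8481e+6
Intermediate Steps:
B = √1301 ≈ 36.069
o(h, d) = d + h + h² (o(h, d) = (d + h) + h*h = (d + h) + h² = d + h + h²)
u(V) = -7 (u(V) = 16 - (3 - 5 + (-5)²) = 16 - (3 - 5 + 25) = 16 - 1*23 = 16 - 23 = -7)
O(j) = 1/(-7 + √1301) (O(j) = 1/(√1301 - 7) = 1/(-7 + √1301))
4848122 + O(1612) = 4848122 + (7/1252 + √1301/1252) = 6069848751/1252 + √1301/1252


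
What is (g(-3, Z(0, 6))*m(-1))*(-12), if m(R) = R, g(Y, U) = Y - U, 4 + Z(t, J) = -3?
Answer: 48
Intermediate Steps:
Z(t, J) = -7 (Z(t, J) = -4 - 3 = -7)
(g(-3, Z(0, 6))*m(-1))*(-12) = ((-3 - 1*(-7))*(-1))*(-12) = ((-3 + 7)*(-1))*(-12) = (4*(-1))*(-12) = -4*(-12) = 48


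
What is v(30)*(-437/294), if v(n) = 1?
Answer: -437/294 ≈ -1.4864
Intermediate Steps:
v(30)*(-437/294) = 1*(-437/294) = -437/294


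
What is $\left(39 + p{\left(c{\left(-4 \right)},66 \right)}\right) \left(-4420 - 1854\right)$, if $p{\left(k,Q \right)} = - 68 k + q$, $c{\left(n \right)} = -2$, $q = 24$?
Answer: $-1248526$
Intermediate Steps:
$p{\left(k,Q \right)} = 24 - 68 k$ ($p{\left(k,Q \right)} = - 68 k + 24 = 24 - 68 k$)
$\left(39 + p{\left(c{\left(-4 \right)},66 \right)}\right) \left(-4420 - 1854\right) = \left(39 + \left(24 - -136\right)\right) \left(-4420 - 1854\right) = \left(39 + \left(24 + 136\right)\right) \left(-6274\right) = \left(39 + 160\right) \left(-6274\right) = 199 \left(-6274\right) = -1248526$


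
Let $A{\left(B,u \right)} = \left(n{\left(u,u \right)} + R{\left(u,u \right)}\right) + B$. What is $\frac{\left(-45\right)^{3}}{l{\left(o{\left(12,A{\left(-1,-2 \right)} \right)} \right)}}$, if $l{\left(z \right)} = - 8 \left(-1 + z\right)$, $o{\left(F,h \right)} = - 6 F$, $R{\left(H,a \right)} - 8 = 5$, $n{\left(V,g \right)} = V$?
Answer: $- \frac{91125}{584} \approx -156.04$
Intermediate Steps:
$R{\left(H,a \right)} = 13$ ($R{\left(H,a \right)} = 8 + 5 = 13$)
$A{\left(B,u \right)} = 13 + B + u$ ($A{\left(B,u \right)} = \left(u + 13\right) + B = \left(13 + u\right) + B = 13 + B + u$)
$l{\left(z \right)} = 8 - 8 z$
$\frac{\left(-45\right)^{3}}{l{\left(o{\left(12,A{\left(-1,-2 \right)} \right)} \right)}} = \frac{\left(-45\right)^{3}}{8 - 8 \left(\left(-6\right) 12\right)} = - \frac{91125}{8 - -576} = - \frac{91125}{8 + 576} = - \frac{91125}{584}$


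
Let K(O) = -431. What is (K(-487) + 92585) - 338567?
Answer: -246413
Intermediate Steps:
(K(-487) + 92585) - 338567 = (-431 + 92585) - 338567 = 92154 - 338567 = -246413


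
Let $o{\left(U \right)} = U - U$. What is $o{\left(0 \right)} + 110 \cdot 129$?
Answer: $14190$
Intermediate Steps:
$o{\left(U \right)} = 0$
$o{\left(0 \right)} + 110 \cdot 129 = 0 + 110 \cdot 129 = 0 + 14190 = 14190$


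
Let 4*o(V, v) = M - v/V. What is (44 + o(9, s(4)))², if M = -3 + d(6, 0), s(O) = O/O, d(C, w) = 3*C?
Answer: 737881/324 ≈ 2277.4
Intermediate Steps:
s(O) = 1
M = 15 (M = -3 + 3*6 = -3 + 18 = 15)
o(V, v) = 15/4 - v/(4*V) (o(V, v) = (15 - v/V)/4 = 15/4 - v/(4*V))
(44 + o(9, s(4)))² = (44 + (¼)*(-1*1 + 15*9)/9)² = (44 + (¼)*(⅑)*(-1 + 135))² = (44 + (¼)*(⅑)*134)² = (44 + 67/18)² = (859/18)² = 737881/324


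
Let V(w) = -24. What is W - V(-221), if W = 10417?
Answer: 10441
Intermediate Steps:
W - V(-221) = 10417 - 1*(-24) = 10417 + 24 = 10441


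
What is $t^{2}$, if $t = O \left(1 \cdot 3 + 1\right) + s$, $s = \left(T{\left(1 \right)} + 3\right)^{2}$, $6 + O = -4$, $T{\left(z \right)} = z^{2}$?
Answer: $576$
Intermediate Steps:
$O = -10$ ($O = -6 - 4 = -10$)
$s = 16$ ($s = \left(1^{2} + 3\right)^{2} = \left(1 + 3\right)^{2} = 4^{2} = 16$)
$t = -24$ ($t = - 10 \left(1 \cdot 3 + 1\right) + 16 = - 10 \left(3 + 1\right) + 16 = \left(-10\right) 4 + 16 = -40 + 16 = -24$)
$t^{2} = \left(-24\right)^{2} = 576$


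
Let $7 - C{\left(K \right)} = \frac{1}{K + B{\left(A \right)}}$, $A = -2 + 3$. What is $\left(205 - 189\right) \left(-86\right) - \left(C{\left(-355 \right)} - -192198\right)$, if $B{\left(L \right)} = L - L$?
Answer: $- \frac{68721256}{355} \approx -1.9358 \cdot 10^{5}$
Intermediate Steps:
$A = 1$
$B{\left(L \right)} = 0$
$C{\left(K \right)} = 7 - \frac{1}{K}$ ($C{\left(K \right)} = 7 - \frac{1}{K + 0} = 7 - \frac{1}{K}$)
$\left(205 - 189\right) \left(-86\right) - \left(C{\left(-355 \right)} - -192198\right) = \left(205 - 189\right) \left(-86\right) - \left(\left(7 - \frac{1}{-355}\right) - -192198\right) = 16 \left(-86\right) - \left(\left(7 - - \frac{1}{355}\right) + 192198\right) = -1376 - \left(\left(7 + \frac{1}{355}\right) + 192198\right) = -1376 - \left(\frac{2486}{355} + 192198\right) = -1376 - \frac{68232776}{355} = - \frac{68721256}{355}$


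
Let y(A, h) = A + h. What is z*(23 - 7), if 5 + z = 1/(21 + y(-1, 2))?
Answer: -872/11 ≈ -79.273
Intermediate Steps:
z = -109/22 (z = -5 + 1/(21 + (-1 + 2)) = -5 + 1/(21 + 1) = -5 + 1/22 = -109/22 ≈ -4.9545)
z*(23 - 7) = -109*(23 - 7)/22 = -109/22*16 = -872/11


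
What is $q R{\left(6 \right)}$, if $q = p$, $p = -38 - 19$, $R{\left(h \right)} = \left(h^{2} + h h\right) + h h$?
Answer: $-6156$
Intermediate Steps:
$R{\left(h \right)} = 3 h^{2}$ ($R{\left(h \right)} = \left(h^{2} + h^{2}\right) + h^{2} = 2 h^{2} + h^{2} = 3 h^{2}$)
$p = -57$ ($p = -38 - 19 = -57$)
$q = -57$
$q R{\left(6 \right)} = - 57 \cdot 3 \cdot 6^{2} = - 57 \cdot 3 \cdot 36 = \left(-57\right) 108 = -6156$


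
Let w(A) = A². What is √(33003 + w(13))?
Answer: 2*√8293 ≈ 182.13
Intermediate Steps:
√(33003 + w(13)) = √(33003 + 13²) = √(33003 + 169) = √33172 = 2*√8293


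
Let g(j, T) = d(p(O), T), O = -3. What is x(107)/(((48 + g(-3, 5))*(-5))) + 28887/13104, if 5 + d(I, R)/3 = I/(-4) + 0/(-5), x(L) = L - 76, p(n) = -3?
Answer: 2082271/1026480 ≈ 2.0286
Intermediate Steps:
x(L) = -76 + L
d(I, R) = -15 - 3*I/4 (d(I, R) = -15 + 3*(I/(-4) + 0/(-5)) = -15 + 3*(I*(-¼) + 0*(-⅕)) = -15 + 3*(-I/4 + 0) = -15 + 3*(-I/4) = -15 - 3*I/4)
g(j, T) = -51/4 (g(j, T) = -15 - ¾*(-3) = -15 + 9/4 = -51/4)
x(107)/(((48 + g(-3, 5))*(-5))) + 28887/13104 = (-76 + 107)/(((48 - 51/4)*(-5))) + 28887/13104 = 31/(((141/4)*(-5))) + 28887*(1/13104) = 31/(-705/4) + 9629/4368 = 31*(-4/705) + 9629/4368 = -124/705 + 9629/4368 = 2082271/1026480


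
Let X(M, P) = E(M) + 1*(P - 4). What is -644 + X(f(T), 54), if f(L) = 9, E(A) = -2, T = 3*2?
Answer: -596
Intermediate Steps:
T = 6
X(M, P) = -6 + P (X(M, P) = -2 + 1*(P - 4) = -2 + 1*(-4 + P) = -2 + (-4 + P) = -6 + P)
-644 + X(f(T), 54) = -644 + (-6 + 54) = -644 + 48 = -596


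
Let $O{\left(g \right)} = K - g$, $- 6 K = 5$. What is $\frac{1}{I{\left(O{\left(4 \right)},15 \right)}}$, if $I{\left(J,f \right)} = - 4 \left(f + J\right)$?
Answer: $- \frac{3}{122} \approx -0.02459$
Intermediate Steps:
$K = - \frac{5}{6}$ ($K = \left(- \frac{1}{6}\right) 5 = - \frac{5}{6} \approx -0.83333$)
$O{\left(g \right)} = - \frac{5}{6} - g$
$I{\left(J,f \right)} = - 4 J - 4 f$ ($I{\left(J,f \right)} = - 4 \left(J + f\right) = - 4 J - 4 f$)
$\frac{1}{I{\left(O{\left(4 \right)},15 \right)}} = \frac{1}{- 4 \left(- \frac{5}{6} - 4\right) - 60} = \frac{1}{\left(-4\right) \left(- \frac{29}{6}\right) - 60} = \frac{1}{\frac{58}{3} - 60} = \frac{1}{- \frac{122}{3}} = - \frac{3}{122}$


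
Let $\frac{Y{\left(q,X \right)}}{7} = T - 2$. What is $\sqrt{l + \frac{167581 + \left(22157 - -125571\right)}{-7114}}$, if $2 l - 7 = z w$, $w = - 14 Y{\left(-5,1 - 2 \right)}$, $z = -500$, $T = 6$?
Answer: $\frac{\sqrt{1239403907815}}{3557} \approx 312.98$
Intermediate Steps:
$Y{\left(q,X \right)} = 28$ ($Y{\left(q,X \right)} = 7 \left(6 - 2\right) = 7 \cdot 4 = 28$)
$w = -392$ ($w = \left(-14\right) 28 = -392$)
$l = \frac{196007}{2}$ ($l = \frac{7}{2} + \frac{\left(-500\right) \left(-392\right)}{2} = \frac{7}{2} + \frac{1}{2} \cdot 196000 = \frac{7}{2} + 98000 = \frac{196007}{2} \approx 98004.0$)
$\sqrt{l + \frac{167581 + \left(22157 - -125571\right)}{-7114}} = \sqrt{\frac{196007}{2} + \frac{167581 + \left(22157 - -125571\right)}{-7114}} = \sqrt{\frac{196007}{2} + \left(167581 + \left(22157 + 125571\right)\right) \left(- \frac{1}{7114}\right)} = \sqrt{\frac{196007}{2} + \left(167581 + 147728\right) \left(- \frac{1}{7114}\right)} = \sqrt{\frac{196007}{2} + 315309 \left(- \frac{1}{7114}\right)} = \sqrt{\frac{196007}{2} - \frac{315309}{7114}} = \sqrt{\frac{348440795}{3557}} = \frac{\sqrt{1239403907815}}{3557}$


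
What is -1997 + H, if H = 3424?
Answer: 1427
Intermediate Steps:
-1997 + H = -1997 + 3424 = 1427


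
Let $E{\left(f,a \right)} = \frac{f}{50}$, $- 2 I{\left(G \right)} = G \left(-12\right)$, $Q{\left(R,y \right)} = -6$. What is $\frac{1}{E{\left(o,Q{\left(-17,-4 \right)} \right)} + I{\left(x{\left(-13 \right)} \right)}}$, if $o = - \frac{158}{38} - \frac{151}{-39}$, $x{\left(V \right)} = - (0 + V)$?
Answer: $\frac{18525}{1444844} \approx 0.012821$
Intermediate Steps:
$x{\left(V \right)} = - V$
$I{\left(G \right)} = 6 G$ ($I{\left(G \right)} = - \frac{G \left(-12\right)}{2} = - \frac{\left(-12\right) G}{2} = 6 G$)
$o = - \frac{212}{741}$ ($o = \left(-158\right) \frac{1}{38} - - \frac{151}{39} = - \frac{79}{19} + \frac{151}{39} = - \frac{212}{741} \approx -0.2861$)
$E{\left(f,a \right)} = \frac{f}{50}$ ($E{\left(f,a \right)} = f \frac{1}{50} = \frac{f}{50}$)
$\frac{1}{E{\left(o,Q{\left(-17,-4 \right)} \right)} + I{\left(x{\left(-13 \right)} \right)}} = \frac{1}{\frac{1}{50} \left(- \frac{212}{741}\right) + 6 \left(\left(-1\right) \left(-13\right)\right)} = \frac{1}{- \frac{106}{18525} + 6 \cdot 13} = \frac{1}{- \frac{106}{18525} + 78} = \frac{1}{\frac{1444844}{18525}} = \frac{18525}{1444844}$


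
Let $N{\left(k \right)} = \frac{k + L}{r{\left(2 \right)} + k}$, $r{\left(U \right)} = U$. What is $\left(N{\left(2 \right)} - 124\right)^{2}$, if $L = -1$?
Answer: $\frac{245025}{16} \approx 15314.0$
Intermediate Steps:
$N{\left(k \right)} = \frac{-1 + k}{2 + k}$ ($N{\left(k \right)} = \frac{k - 1}{2 + k} = \frac{-1 + k}{2 + k}$)
$\left(N{\left(2 \right)} - 124\right)^{2} = \left(\frac{-1 + 2}{2 + 2} - 124\right)^{2} = \left(\frac{1}{4} \cdot 1 - 124\right)^{2} = \left(\frac{1}{4} - 124\right)^{2} = \left(- \frac{495}{4}\right)^{2} = \frac{245025}{16}$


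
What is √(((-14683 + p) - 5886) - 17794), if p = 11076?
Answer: I*√27287 ≈ 165.19*I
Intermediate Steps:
√(((-14683 + p) - 5886) - 17794) = √(((-14683 + 11076) - 5886) - 17794) = √((-3607 - 5886) - 17794) = √(-9493 - 17794) = √(-27287) = I*√27287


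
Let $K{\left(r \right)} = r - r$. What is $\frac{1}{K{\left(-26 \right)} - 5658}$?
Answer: $- \frac{1}{5658} \approx -0.00017674$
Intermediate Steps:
$K{\left(r \right)} = 0$
$\frac{1}{K{\left(-26 \right)} - 5658} = \frac{1}{0 - 5658} = \frac{1}{-5658} = - \frac{1}{5658}$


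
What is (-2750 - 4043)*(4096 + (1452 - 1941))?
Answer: -24502351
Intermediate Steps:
(-2750 - 4043)*(4096 + (1452 - 1941)) = -6793*(4096 - 489) = -6793*3607 = -24502351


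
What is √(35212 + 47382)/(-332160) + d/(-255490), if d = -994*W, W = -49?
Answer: -24353/127745 - √82594/332160 ≈ -0.19150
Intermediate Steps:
d = 48706 (d = -994*(-49) = 48706)
√(35212 + 47382)/(-332160) + d/(-255490) = √(35212 + 47382)/(-332160) + 48706/(-255490) = √82594*(-1/332160) + 48706*(-1/255490) = -√82594/332160 - 24353/127745 = -24353/127745 - √82594/332160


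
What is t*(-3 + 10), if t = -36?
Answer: -252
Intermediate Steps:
t*(-3 + 10) = -36*(-3 + 10) = -36*7 = -252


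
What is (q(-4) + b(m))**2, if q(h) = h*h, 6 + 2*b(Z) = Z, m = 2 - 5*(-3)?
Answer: 1849/4 ≈ 462.25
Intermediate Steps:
m = 17 (m = 2 + 15 = 17)
b(Z) = -3 + Z/2
q(h) = h**2
(q(-4) + b(m))**2 = ((-4)**2 + (-3 + (1/2)*17))**2 = (16 + (-3 + 17/2))**2 = (16 + 11/2)**2 = (43/2)**2 = 1849/4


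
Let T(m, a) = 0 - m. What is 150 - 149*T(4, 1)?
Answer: 746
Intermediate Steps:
T(m, a) = -m
150 - 149*T(4, 1) = 150 - (-149)*4 = 150 - 149*(-4) = 150 + 596 = 746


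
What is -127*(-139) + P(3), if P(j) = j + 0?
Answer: 17656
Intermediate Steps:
P(j) = j
-127*(-139) + P(3) = -127*(-139) + 3 = 17653 + 3 = 17656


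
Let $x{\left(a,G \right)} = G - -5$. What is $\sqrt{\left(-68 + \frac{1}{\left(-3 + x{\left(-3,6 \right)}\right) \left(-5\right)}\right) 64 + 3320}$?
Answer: $\frac{4 i \sqrt{1615}}{5} \approx 32.15 i$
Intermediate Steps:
$x{\left(a,G \right)} = 5 + G$ ($x{\left(a,G \right)} = G + 5 = 5 + G$)
$\sqrt{\left(-68 + \frac{1}{\left(-3 + x{\left(-3,6 \right)}\right) \left(-5\right)}\right) 64 + 3320} = \sqrt{\left(-68 + \frac{1}{\left(-3 + \left(5 + 6\right)\right) \left(-5\right)}\right) 64 + 3320} = \sqrt{\left(-68 + \frac{1}{\left(-3 + 11\right) \left(-5\right)}\right) 64 + 3320} = \sqrt{\left(-68 + \frac{1}{8 \left(-5\right)}\right) 64 + 3320} = \sqrt{\left(-68 + \frac{1}{-40}\right) 64 + 3320} = \sqrt{\left(-68 - \frac{1}{40}\right) 64 + 3320} = \sqrt{\left(- \frac{2721}{40}\right) 64 + 3320} = \sqrt{- \frac{21768}{5} + 3320} = \sqrt{- \frac{5168}{5}} = \frac{4 i \sqrt{1615}}{5}$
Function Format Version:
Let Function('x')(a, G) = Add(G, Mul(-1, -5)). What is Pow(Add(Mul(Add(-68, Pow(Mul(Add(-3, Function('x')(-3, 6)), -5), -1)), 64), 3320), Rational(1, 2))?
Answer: Mul(Rational(4, 5), I, Pow(1615, Rational(1, 2))) ≈ Mul(32.150, I)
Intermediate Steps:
Function('x')(a, G) = Add(5, G) (Function('x')(a, G) = Add(G, 5) = Add(5, G))
Pow(Add(Mul(Add(-68, Pow(Mul(Add(-3, Function('x')(-3, 6)), -5), -1)), 64), 3320), Rational(1, 2)) = Pow(Add(Mul(Add(-68, Pow(Mul(Add(-3, Add(5, 6)), -5), -1)), 64), 3320), Rational(1, 2)) = Pow(Add(Mul(Add(-68, Pow(Mul(Add(-3, 11), -5), -1)), 64), 3320), Rational(1, 2)) = Pow(Add(Mul(Add(-68, Pow(Mul(8, -5), -1)), 64), 3320), Rational(1, 2)) = Pow(Add(Mul(Add(-68, Pow(-40, -1)), 64), 3320), Rational(1, 2)) = Pow(Add(Mul(Add(-68, Rational(-1, 40)), 64), 3320), Rational(1, 2)) = Pow(Add(Mul(Rational(-2721, 40), 64), 3320), Rational(1, 2)) = Pow(Add(Rational(-21768, 5), 3320), Rational(1, 2)) = Pow(Rational(-5168, 5), Rational(1, 2)) = Mul(Rational(4, 5), I, Pow(1615, Rational(1, 2)))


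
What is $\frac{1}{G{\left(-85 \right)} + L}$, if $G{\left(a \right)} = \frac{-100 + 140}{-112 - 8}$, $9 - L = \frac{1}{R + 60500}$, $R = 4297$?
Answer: $\frac{21599}{187191} \approx 0.11538$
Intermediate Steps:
$L = \frac{583172}{64797}$ ($L = 9 - \frac{1}{4297 + 60500} = 9 - \frac{1}{64797} = \frac{583172}{64797} \approx 9.0$)
$G{\left(a \right)} = - \frac{1}{3}$ ($G{\left(a \right)} = \frac{40}{-120} = 40 \left(- \frac{1}{120}\right) = - \frac{1}{3}$)
$\frac{1}{G{\left(-85 \right)} + L} = \frac{1}{- \frac{1}{3} + \frac{583172}{64797}} = \frac{1}{\frac{187191}{21599}} = \frac{21599}{187191}$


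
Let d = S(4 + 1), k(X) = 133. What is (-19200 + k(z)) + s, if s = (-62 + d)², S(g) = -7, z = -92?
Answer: -14306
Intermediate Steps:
d = -7
s = 4761 (s = (-62 - 7)² = (-69)² = 4761)
(-19200 + k(z)) + s = (-19200 + 133) + 4761 = -19067 + 4761 = -14306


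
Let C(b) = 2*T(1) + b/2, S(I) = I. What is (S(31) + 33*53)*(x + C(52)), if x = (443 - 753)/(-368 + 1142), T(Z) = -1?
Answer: 16256740/387 ≈ 42007.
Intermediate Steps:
C(b) = -2 + b/2 (C(b) = 2*(-1) + b/2 = -2 + b*(1/2) = -2 + b/2)
x = -155/387 (x = -310/774 = -310*1/774 = -155/387 ≈ -0.40052)
(S(31) + 33*53)*(x + C(52)) = (31 + 33*53)*(-155/387 + (-2 + (1/2)*52)) = (31 + 1749)*(-155/387 + (-2 + 26)) = 1780*(-155/387 + 24) = 1780*(9133/387) = 16256740/387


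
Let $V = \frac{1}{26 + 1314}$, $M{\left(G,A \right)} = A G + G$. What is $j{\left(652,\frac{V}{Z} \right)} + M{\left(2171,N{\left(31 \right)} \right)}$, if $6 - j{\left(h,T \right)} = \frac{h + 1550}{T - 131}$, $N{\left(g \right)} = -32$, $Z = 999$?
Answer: $- \frac{11798203539085}{175364459} \approx -67278.0$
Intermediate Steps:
$M{\left(G,A \right)} = G + A G$
$V = \frac{1}{1340} \approx 0.00074627$
$j{\left(h,T \right)} = 6 - \frac{1550 + h}{-131 + T}$ ($j{\left(h,T \right)} = 6 - \frac{h + 1550}{T - 131} = 6 - \frac{1550 + h}{-131 + T}$)
$j{\left(652,\frac{V}{Z} \right)} + M{\left(2171,N{\left(31 \right)} \right)} = \frac{-2336 - 652 + 6 \frac{1}{1340 \cdot 999}}{-131 + \frac{1}{1340 \cdot 999}} + 2171 \left(1 - 32\right) = \frac{-2336 - 652 + 6 \cdot \frac{1}{1340} \cdot \frac{1}{999}}{-131 + \frac{1}{1340} \cdot \frac{1}{999}} + 2171 \left(-31\right) = \frac{-2336 - 652 + 6 \cdot \frac{1}{1338660}}{-131 + \frac{1}{1338660}} - 67301 = \frac{-2336 - 652 + \frac{1}{223110}}{- \frac{175364459}{1338660}} - 67301 = \left(- \frac{1338660}{175364459}\right) \left(- \frac{666652679}{223110}\right) - 67301 = \frac{3999916074}{175364459} - 67301 = - \frac{11798203539085}{175364459}$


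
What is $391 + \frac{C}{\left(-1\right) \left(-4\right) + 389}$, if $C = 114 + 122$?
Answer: $\frac{153899}{393} \approx 391.6$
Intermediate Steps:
$C = 236$
$391 + \frac{C}{\left(-1\right) \left(-4\right) + 389} = 391 + \frac{236}{\left(-1\right) \left(-4\right) + 389} = 391 + \frac{236}{4 + 389} = 391 + \frac{236}{393} = \frac{153899}{393}$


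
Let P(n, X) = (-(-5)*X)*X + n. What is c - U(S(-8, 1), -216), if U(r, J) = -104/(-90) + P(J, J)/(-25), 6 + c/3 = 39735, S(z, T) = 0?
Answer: 28914391/225 ≈ 1.2851e+5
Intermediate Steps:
P(n, X) = n + 5*X² (P(n, X) = (5*X)*X + n = 5*X² + n = n + 5*X²)
c = 119187 (c = -18 + 3*39735 = -18 + 119205 = 119187)
U(r, J) = 52/45 - J²/5 - J/25 (U(r, J) = -104/(-90) + (J + 5*J²)/(-25) = -104*(-1/90) + (J + 5*J²)*(-1/25) = 52/45 + (-J²/5 - J/25) = 52/45 - J²/5 - J/25)
c - U(S(-8, 1), -216) = 119187 - (52/45 - ⅕*(-216)² - 1/25*(-216)) = 119187 - (52/45 - ⅕*46656 + 216/25) = 119187 - (52/45 - 46656/5 + 216/25) = 119187 - 1*(-2097316/225) = 119187 + 2097316/225 = 28914391/225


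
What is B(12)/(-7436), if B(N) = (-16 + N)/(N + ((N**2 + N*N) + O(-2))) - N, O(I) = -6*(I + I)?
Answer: 973/602316 ≈ 0.0016154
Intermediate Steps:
O(I) = -12*I
B(N) = -N + (-16 + N)/(24 + N + 2*N**2) (B(N) = (-16 + N)/(N + ((N**2 + N*N) - 12*(-2))) - N = (-16 + N)/(N + ((N**2 + N**2) + 24)) - N = (-16 + N)/(N + (2*N**2 + 24)) - N = (-16 + N)/(N + (24 + 2*N**2)) - N = (-16 + N)/(24 + N + 2*N**2) - N = -N + (-16 + N)/(24 + N + 2*N**2))
B(12)/(-7436) = ((-16 - 1*12**2 - 23*12 - 2*12**3)/(24 + 12 + 2*12**2))/(-7436) = ((-16 - 1*144 - 276 - 2*1728)/(24 + 12 + 2*144))*(-1/7436) = ((-16 - 144 - 276 - 3456)/(24 + 12 + 288))*(-1/7436) = (-3892/324)*(-1/7436) = ((1/324)*(-3892))*(-1/7436) = -973/81*(-1/7436) = 973/602316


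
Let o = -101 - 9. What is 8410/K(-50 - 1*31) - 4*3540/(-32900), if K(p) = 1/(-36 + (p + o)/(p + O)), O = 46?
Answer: -422542922/1645 ≈ -2.5687e+5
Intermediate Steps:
o = -110
K(p) = 1/(-36 + (-110 + p)/(46 + p)) (K(p) = 1/(-36 + (p - 110)/(p + 46)) = 1/(-36 + (-110 + p)/(46 + p)))
8410/K(-50 - 1*31) - 4*3540/(-32900) = 8410/(((-46 - (-50 - 1*31))/(1766 + 35*(-50 - 1*31)))) - 4*3540/(-32900) = 8410/(((-46 - (-50 - 31))/(1766 + 35*(-50 - 31)))) - 14160*(-1/32900) = 8410/(((-46 - 1*(-81))/(1766 + 35*(-81)))) + 708/1645 = 8410/(((-46 + 81)/(1766 - 2835))) + 708/1645 = 8410/((35/(-1069))) + 708/1645 = 8410/((-1/1069*35)) + 708/1645 = 8410/(-35/1069) + 708/1645 = 8410*(-1069/35) + 708/1645 = -1798058/7 + 708/1645 = -422542922/1645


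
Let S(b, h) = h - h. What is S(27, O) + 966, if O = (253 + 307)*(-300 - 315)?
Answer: 966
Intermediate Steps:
O = -344400 (O = 560*(-615) = -344400)
S(b, h) = 0
S(27, O) + 966 = 0 + 966 = 966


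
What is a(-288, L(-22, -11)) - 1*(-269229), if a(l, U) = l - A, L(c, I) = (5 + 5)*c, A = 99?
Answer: 268842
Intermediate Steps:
L(c, I) = 10*c
a(l, U) = -99 + l (a(l, U) = l - 1*99 = l - 99 = -99 + l)
a(-288, L(-22, -11)) - 1*(-269229) = (-99 - 288) - 1*(-269229) = -387 + 269229 = 268842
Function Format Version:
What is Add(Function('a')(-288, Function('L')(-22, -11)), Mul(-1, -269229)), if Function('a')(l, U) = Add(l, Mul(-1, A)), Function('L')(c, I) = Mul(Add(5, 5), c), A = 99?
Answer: 268842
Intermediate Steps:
Function('L')(c, I) = Mul(10, c)
Function('a')(l, U) = Add(-99, l) (Function('a')(l, U) = Add(l, Mul(-1, 99)) = Add(l, -99) = Add(-99, l))
Add(Function('a')(-288, Function('L')(-22, -11)), Mul(-1, -269229)) = Add(Add(-99, -288), Mul(-1, -269229)) = Add(-387, 269229) = 268842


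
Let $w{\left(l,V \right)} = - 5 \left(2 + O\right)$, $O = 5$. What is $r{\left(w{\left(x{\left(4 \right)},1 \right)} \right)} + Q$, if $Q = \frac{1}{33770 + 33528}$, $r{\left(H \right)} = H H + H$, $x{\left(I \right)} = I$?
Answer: $\frac{80084621}{67298} \approx 1190.0$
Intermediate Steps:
$w{\left(l,V \right)} = -35$ ($w{\left(l,V \right)} = - 5 \left(2 + 5\right) = \left(-5\right) 7 = -35$)
$r{\left(H \right)} = H + H^{2}$ ($r{\left(H \right)} = H^{2} + H = H + H^{2}$)
$Q = \frac{1}{67298} \approx 1.4859 \cdot 10^{-5}$
$r{\left(w{\left(x{\left(4 \right)},1 \right)} \right)} + Q = - 35 \left(1 - 35\right) + \frac{1}{67298} = \left(-35\right) \left(-34\right) + \frac{1}{67298} = 1190 + \frac{1}{67298} = \frac{80084621}{67298}$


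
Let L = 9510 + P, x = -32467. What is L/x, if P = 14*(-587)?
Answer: -1292/32467 ≈ -0.039794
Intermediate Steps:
P = -8218
L = 1292 (L = 9510 - 8218 = 1292)
L/x = 1292/(-32467) = 1292*(-1/32467) = -1292/32467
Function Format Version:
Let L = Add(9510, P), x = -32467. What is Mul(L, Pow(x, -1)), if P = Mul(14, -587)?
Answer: Rational(-1292, 32467) ≈ -0.039794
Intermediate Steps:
P = -8218
L = 1292 (L = Add(9510, -8218) = 1292)
Mul(L, Pow(x, -1)) = Mul(1292, Pow(-32467, -1)) = Mul(1292, Rational(-1, 32467)) = Rational(-1292, 32467)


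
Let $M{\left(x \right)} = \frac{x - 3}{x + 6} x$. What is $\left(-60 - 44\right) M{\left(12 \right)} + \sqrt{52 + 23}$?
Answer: $-624 + 5 \sqrt{3} \approx -615.34$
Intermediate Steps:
$M{\left(x \right)} = \frac{x \left(-3 + x\right)}{6 + x}$ ($M{\left(x \right)} = \frac{-3 + x}{6 + x} x = \frac{x \left(-3 + x\right)}{6 + x}$)
$\left(-60 - 44\right) M{\left(12 \right)} + \sqrt{52 + 23} = \left(-60 - 44\right) \frac{12 \left(-3 + 12\right)}{6 + 12} + \sqrt{52 + 23} = - 104 \cdot 12 \cdot \frac{1}{18} \cdot 9 + \sqrt{75} = - 104 \cdot 12 \cdot \frac{1}{18} \cdot 9 + 5 \sqrt{3} = \left(-104\right) 6 + 5 \sqrt{3} = -624 + 5 \sqrt{3}$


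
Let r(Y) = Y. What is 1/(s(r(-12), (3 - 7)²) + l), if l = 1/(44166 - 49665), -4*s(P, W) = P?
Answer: 5499/16496 ≈ 0.33335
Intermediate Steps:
s(P, W) = -P/4
l = -1/5499 (l = 1/(-5499) = -1/5499 ≈ -0.00018185)
1/(s(r(-12), (3 - 7)²) + l) = 1/(-¼*(-12) - 1/5499) = 1/(3 - 1/5499) = 1/(16496/5499) = 5499/16496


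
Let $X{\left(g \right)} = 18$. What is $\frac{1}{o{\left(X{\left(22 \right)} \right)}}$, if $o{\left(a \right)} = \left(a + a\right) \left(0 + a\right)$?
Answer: $\frac{1}{648} \approx 0.0015432$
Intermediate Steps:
$o{\left(a \right)} = 2 a^{2}$ ($o{\left(a \right)} = 2 a a = 2 a^{2}$)
$\frac{1}{o{\left(X{\left(22 \right)} \right)}} = \frac{1}{2 \cdot 18^{2}} = \frac{1}{2 \cdot 324} = \frac{1}{648}$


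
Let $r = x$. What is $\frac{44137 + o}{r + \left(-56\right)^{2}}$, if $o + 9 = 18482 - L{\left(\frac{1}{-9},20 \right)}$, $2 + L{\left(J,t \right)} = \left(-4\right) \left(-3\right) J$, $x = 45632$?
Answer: $\frac{2935}{2286} \approx 1.2839$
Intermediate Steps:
$r = 45632$
$L{\left(J,t \right)} = -2 + 12 J$ ($L{\left(J,t \right)} = -2 + \left(-4\right) \left(-3\right) J = -2 + 12 J$)
$o = \frac{55429}{3}$ ($o = -9 + \left(18482 - \left(-2 + \frac{12}{-9}\right)\right) = -9 + \left(18482 - \left(-2 + 12 \left(- \frac{1}{9}\right)\right)\right) = -9 + \left(18482 - \left(-2 - \frac{4}{3}\right)\right) = -9 + \left(18482 - - \frac{10}{3}\right) = -9 + \left(18482 + \frac{10}{3}\right) = -9 + \frac{55456}{3} = \frac{55429}{3} \approx 18476.0$)
$\frac{44137 + o}{r + \left(-56\right)^{2}} = \frac{44137 + \frac{55429}{3}}{45632 + \left(-56\right)^{2}} = \frac{187840}{3 \left(45632 + 3136\right)} = \frac{187840}{3 \cdot 48768} = \frac{187840}{3} \cdot \frac{1}{48768} = \frac{2935}{2286}$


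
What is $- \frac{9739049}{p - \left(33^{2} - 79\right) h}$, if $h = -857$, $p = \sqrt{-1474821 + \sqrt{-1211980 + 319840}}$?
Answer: $\frac{9739049}{-865570 - \sqrt{-1474821 + 2 i \sqrt{223035}}} \approx -11.252 + 0.015786 i$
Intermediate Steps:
$p = \sqrt{-1474821 + 2 i \sqrt{223035}}$ ($p = \sqrt{-1474821 + \sqrt{-892140}} = \sqrt{-1474821 + 2 i \sqrt{223035}} \approx 0.389 + 1214.4 i$)
$- \frac{9739049}{p - \left(33^{2} - 79\right) h} = - \frac{9739049}{\sqrt{-1474821 + 2 i \sqrt{223035}} - \left(33^{2} - 79\right) \left(-857\right)} = - \frac{9739049}{\sqrt{-1474821 + 2 i \sqrt{223035}} - \left(1089 - 79\right) \left(-857\right)} = - \frac{9739049}{\sqrt{-1474821 + 2 i \sqrt{223035}} - 1010 \left(-857\right)} = - \frac{9739049}{\sqrt{-1474821 + 2 i \sqrt{223035}} - -865570} = - \frac{9739049}{\sqrt{-1474821 + 2 i \sqrt{223035}} + 865570} = - \frac{9739049}{865570 + \sqrt{-1474821 + 2 i \sqrt{223035}}}$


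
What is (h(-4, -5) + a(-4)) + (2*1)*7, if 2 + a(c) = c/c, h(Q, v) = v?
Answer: 8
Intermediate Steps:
a(c) = -1 (a(c) = -2 + c/c = -2 + 1 = -1)
(h(-4, -5) + a(-4)) + (2*1)*7 = (-5 - 1) + (2*1)*7 = -6 + 2*7 = -6 + 14 = 8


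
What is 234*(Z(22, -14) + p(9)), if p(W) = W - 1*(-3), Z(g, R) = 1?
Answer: 3042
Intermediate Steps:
p(W) = 3 + W (p(W) = W + 3 = 3 + W)
234*(Z(22, -14) + p(9)) = 234*(1 + (3 + 9)) = 234*(1 + 12) = 234*13 = 3042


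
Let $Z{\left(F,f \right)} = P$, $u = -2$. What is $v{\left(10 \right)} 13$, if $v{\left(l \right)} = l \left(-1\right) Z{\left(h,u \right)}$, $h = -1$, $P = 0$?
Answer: $0$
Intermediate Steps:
$Z{\left(F,f \right)} = 0$
$v{\left(l \right)} = 0$ ($v{\left(l \right)} = l \left(-1\right) 0 = - l 0 = 0$)
$v{\left(10 \right)} 13 = 0 \cdot 13 = 0$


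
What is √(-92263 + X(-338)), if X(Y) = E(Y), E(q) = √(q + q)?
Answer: √(-92263 + 26*I) ≈ 0.043 + 303.75*I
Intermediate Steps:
E(q) = √2*√q (E(q) = √(2*q) = √2*√q)
X(Y) = √2*√Y
√(-92263 + X(-338)) = √(-92263 + √2*√(-338)) = √(-92263 + √2*(13*I*√2)) = √(-92263 + 26*I)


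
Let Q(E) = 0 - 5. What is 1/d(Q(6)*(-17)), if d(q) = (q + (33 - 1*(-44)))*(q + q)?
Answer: 1/27540 ≈ 3.6311e-5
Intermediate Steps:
Q(E) = -5
d(q) = 2*q*(77 + q) (d(q) = (q + (33 + 44))*(2*q) = (q + 77)*(2*q) = (77 + q)*(2*q) = 2*q*(77 + q))
1/d(Q(6)*(-17)) = 1/(2*(-5*(-17))*(77 - 5*(-17))) = 1/(2*85*(77 + 85)) = 1/(2*85*162) = 1/27540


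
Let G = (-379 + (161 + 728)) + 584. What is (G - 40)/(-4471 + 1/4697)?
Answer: -2475319/10500143 ≈ -0.23574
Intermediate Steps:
G = 1094 (G = (-379 + 889) + 584 = 510 + 584 = 1094)
(G - 40)/(-4471 + 1/4697) = (1094 - 40)/(-4471 + 1/4697) = 1054/(-4471 + 1/4697) = 1054/(-21000286/4697) = 1054*(-4697/21000286) = -2475319/10500143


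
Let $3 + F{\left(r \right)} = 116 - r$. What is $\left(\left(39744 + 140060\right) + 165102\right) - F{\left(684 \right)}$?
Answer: $345477$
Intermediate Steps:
$F{\left(r \right)} = 113 - r$ ($F{\left(r \right)} = -3 - \left(-116 + r\right) = 113 - r$)
$\left(\left(39744 + 140060\right) + 165102\right) - F{\left(684 \right)} = \left(\left(39744 + 140060\right) + 165102\right) - \left(113 - 684\right) = \left(179804 + 165102\right) - \left(113 - 684\right) = 344906 - -571 = 344906 + 571 = 345477$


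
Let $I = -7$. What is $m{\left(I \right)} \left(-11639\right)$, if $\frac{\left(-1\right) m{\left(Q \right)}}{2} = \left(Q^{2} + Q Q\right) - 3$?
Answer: $2211410$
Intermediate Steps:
$m{\left(Q \right)} = 6 - 4 Q^{2}$ ($m{\left(Q \right)} = - 2 \left(\left(Q^{2} + Q Q\right) - 3\right) = - 2 \left(\left(Q^{2} + Q^{2}\right) - 3\right) = - 2 \left(2 Q^{2} - 3\right) = - 2 \left(-3 + 2 Q^{2}\right) = 6 - 4 Q^{2}$)
$m{\left(I \right)} \left(-11639\right) = \left(6 - 4 \left(-7\right)^{2}\right) \left(-11639\right) = \left(6 - 196\right) \left(-11639\right) = \left(-190\right) \left(-11639\right) = 2211410$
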